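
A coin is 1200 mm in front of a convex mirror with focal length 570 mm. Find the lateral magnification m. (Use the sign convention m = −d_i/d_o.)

For a convex mirror, f = -570 mm.
1/d_i = 1/f − 1/d_o = 1/(-570.0) − 1/(1200) = -0.002588, so d_i = -386.4 mm.
m = −d_i/d_o = −(-386.4)/(1200) = +0.322.
The image is virtual, upright and reduced, behind the mirror.

m = +0.322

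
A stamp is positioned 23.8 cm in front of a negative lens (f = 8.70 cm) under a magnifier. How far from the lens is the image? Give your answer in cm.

6.37 cm

For a negative lens, f = -8.70 cm.
Lens equation: 1/d_i = 1/f − 1/d_o = 1/(-8.700) − 1/(23.8) = -0.1149 − 0.04202 = -0.1570, so d_i = -6.37 cm.
The image is virtual, upright and reduced, on the same side as the object.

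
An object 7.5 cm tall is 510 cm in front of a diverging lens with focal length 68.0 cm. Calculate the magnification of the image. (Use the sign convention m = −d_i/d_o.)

m = +0.118

For a diverging lens, f = -68.0 cm.
1/d_i = 1/f − 1/d_o = 1/(-68.00) − 1/(510) = -0.01667, so d_i = -60.00 cm.
m = −d_i/d_o = −(-60.00)/(510) = +0.118.
The image is virtual, upright and reduced, on the same side as the object.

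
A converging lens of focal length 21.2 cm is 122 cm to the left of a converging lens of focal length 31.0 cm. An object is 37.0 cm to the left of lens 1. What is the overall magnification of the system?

m = +1.01

Lens 1: 1/d_i1 = 1/(21.2) − 1/(37.0) = 0.02014, so d_i1 = 49.65 cm; m₁ = −d_i1/d_o1 = -1.342.
d_o2 = 122 − (49.65) = 72.35 cm.
Lens 2: 1/d_i2 = 1/(31.0) − 1/(72.35) = 0.01844, so d_i2 = 54.24 cm; m₂ = −d_i2/d_o2 = -0.7497.
m = m₁·m₂ = (-1.342)(-0.7497) = +1.01.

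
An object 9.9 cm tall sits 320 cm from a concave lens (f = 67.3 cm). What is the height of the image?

For a concave lens, f = -67.3 cm.
1/d_i = 1/f − 1/d_o = 1/(-67.30) − 1/(320) = -0.01798, so d_i = -55.61 cm.
m = −d_i/d_o = +0.1738.
|h_i| = |m|·h_o = 0.1738 × 9.9 = 1.72 cm. The image is virtual, upright and reduced, on the same side as the object.

1.72 cm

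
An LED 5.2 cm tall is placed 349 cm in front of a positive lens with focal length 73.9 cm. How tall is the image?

1/d_i = 1/f − 1/d_o = 1/(73.90) − 1/(349) = 0.01067, so d_i = 93.75 cm.
m = −d_i/d_o = -0.2686.
|h_i| = |m|·h_o = 0.2686 × 5.2 = 1.40 cm. The image is real, inverted and reduced, on the far side of the lens.

1.40 cm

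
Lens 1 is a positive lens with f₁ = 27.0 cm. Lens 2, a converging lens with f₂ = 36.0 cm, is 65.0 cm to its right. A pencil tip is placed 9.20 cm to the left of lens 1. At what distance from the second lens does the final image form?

66.2 cm

Lens 1: 1/d_i1 = 1/f₁ − 1/d_o1 = 1/(27.0) − 1/(9.20) = -0.07166, so d_i1 = -13.96 cm.
The intermediate image is 13.96 cm to the left of lens 1 (virtual), which is 65.0 − (-13.96) = 78.96 cm to the left of lens 2, so d_o2 = +78.96 cm.
Lens 2: 1/d_i2 = 1/f₂ − 1/d_o2 = 1/(36.0) − 1/(78.96) = 0.01511, so d_i2 = 66.2 cm.
The final image is real, 66.2 cm to the right of lens 2 (overall magnification ≈ -1.3).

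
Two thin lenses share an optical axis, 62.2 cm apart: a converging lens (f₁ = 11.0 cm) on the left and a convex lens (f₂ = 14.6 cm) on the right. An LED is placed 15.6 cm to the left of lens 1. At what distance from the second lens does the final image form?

Lens 1: 1/d_i1 = 1/f₁ − 1/d_o1 = 1/(11.0) − 1/(15.6) = 0.02681, so d_i1 = 37.30 cm.
The intermediate image is 37.30 cm to the right of lens 1, which is 62.2 − (37.30) = 24.90 cm to the left of lens 2, so d_o2 = +24.90 cm.
Lens 2: 1/d_i2 = 1/f₂ − 1/d_o2 = 1/(14.6) − 1/(24.90) = 0.02833, so d_i2 = 35.3 cm.
The final image is real, 35.3 cm to the right of lens 2 (overall magnification ≈ 3.4).

35.3 cm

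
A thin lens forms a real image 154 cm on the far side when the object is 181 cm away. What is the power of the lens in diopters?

d_i = +154 cm.
1/f = 1/d_o + 1/d_i = 1/(181) + 1/(154) = 0.01202 cm⁻¹.
f = 83.21 cm = 0.8321 m, so P = 1/f = +1.20 D.

P = +1.20 D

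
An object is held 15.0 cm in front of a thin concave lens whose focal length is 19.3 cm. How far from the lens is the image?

8.44 cm

For a concave lens, f = -19.3 cm.
Lens equation: 1/d_i = 1/f − 1/d_o = 1/(-19.30) − 1/(15.0) = -0.05181 − 0.06667 = -0.1185, so d_i = -8.44 cm.
The image is virtual, upright and reduced, on the same side as the object.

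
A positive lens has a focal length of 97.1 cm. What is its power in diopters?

f = 97.1 cm = 0.971 m.
P = 1/f = 1/(0.971 m) = +1.03 D.

P = +1.03 D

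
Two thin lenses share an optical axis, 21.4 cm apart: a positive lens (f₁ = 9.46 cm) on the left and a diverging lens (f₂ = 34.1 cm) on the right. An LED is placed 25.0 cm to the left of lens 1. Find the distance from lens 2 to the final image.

5.23 cm

Lens 1: 1/d_i1 = 1/f₁ − 1/d_o1 = 1/(9.46) − 1/(25.0) = 0.06571, so d_i1 = 15.22 cm.
The intermediate image is 15.22 cm to the right of lens 1, which is 21.4 − (15.22) = 6.180 cm to the left of lens 2, so d_o2 = +6.180 cm.
Lens 2 is diverging, so f₂ = −34.1 cm.
Lens 2: 1/d_i2 = 1/f₂ − 1/d_o2 = 1/(-34.1) − 1/(6.180) = -0.1911, so d_i2 = -5.23 cm.
The final image is virtual, 5.23 cm to the left of lens 2 (overall magnification ≈ -0.52).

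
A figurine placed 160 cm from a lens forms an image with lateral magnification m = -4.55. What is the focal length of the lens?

f = 131 cm (converging)

m = −d_i/d_o ⇒ d_i = −m·d_o = −(-4.55)·(160) = 728.0 cm.
1/f = 1/d_o + 1/d_i = 1/(160) + 1/(728.0) = 0.007624, so f = 131 cm.
Since f is positive, the lens is converging.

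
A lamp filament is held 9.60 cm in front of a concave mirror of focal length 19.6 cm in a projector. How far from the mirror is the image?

18.8 cm

Mirror equation: 1/d_i = 1/f − 1/d_o = 1/(19.60) − 1/(9.60) = 0.05102 − 0.1042 = -0.05315, so d_i = -18.8 cm.
The image is virtual, upright and enlarged, behind the mirror.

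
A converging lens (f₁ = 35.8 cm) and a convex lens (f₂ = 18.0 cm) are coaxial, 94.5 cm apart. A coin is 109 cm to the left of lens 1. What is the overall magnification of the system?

Lens 1: 1/d_i1 = 1/(35.8) − 1/(109) = 0.01876, so d_i1 = 53.31 cm; m₁ = −d_i1/d_o1 = -0.4891.
d_o2 = 94.5 − (53.31) = 41.19 cm.
Lens 2: 1/d_i2 = 1/(18.0) − 1/(41.19) = 0.03128, so d_i2 = 31.97 cm; m₂ = −d_i2/d_o2 = -0.7762.
m = m₁·m₂ = (-0.4891)(-0.7762) = +0.380.

m = +0.380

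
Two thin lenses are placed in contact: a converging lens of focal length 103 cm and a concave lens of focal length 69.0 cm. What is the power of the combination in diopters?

P = -0.478 D

P₁ = 1/f₁ = 1/(1.03 m) = +0.9709 D; P₂ = 1/f₂ = 1/(-0.690 m) = -1.449 D.
For thin lenses in contact, P = P₁ + P₂ = (+0.9709) + (-1.449) = -0.478 D.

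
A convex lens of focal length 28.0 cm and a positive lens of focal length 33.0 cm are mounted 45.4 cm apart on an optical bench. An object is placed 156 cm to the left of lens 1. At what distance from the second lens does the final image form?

17.1 cm

Lens 1: 1/d_i1 = 1/f₁ − 1/d_o1 = 1/(28.0) − 1/(156) = 0.02930, so d_i1 = 34.12 cm.
The intermediate image is 34.12 cm to the right of lens 1, which is 45.4 − (34.12) = 11.28 cm to the left of lens 2, so d_o2 = +11.28 cm.
Lens 2: 1/d_i2 = 1/f₂ − 1/d_o2 = 1/(33.0) − 1/(11.28) = -0.05835, so d_i2 = -17.1 cm.
The final image is virtual, 17.1 cm to the left of lens 2 (overall magnification ≈ -0.33).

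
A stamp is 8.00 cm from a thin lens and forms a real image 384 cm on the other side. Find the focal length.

f = 7.84 cm (converging)

Real image ⇒ d_i = +384 cm.
1/f = 1/d_o + 1/d_i = 1/(8.00) + 1/(384) = 0.1276, so f = 7.84 cm.
Since f is positive, the thin lens is converging.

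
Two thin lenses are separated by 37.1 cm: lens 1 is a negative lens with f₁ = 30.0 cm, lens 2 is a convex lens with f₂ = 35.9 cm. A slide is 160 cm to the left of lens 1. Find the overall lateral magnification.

m = -0.214

f₁ = −30.0 cm (diverging).
Lens 1: 1/d_i1 = 1/(-30.0) − 1/(160) = -0.03958, so d_i1 = -25.26 cm; m₁ = −d_i1/d_o1 = +0.1579.
d_o2 = 37.1 − (-25.26) = 62.36 cm.
Lens 2: 1/d_i2 = 1/(35.9) − 1/(62.36) = 0.01182, so d_i2 = 84.61 cm; m₂ = −d_i2/d_o2 = -1.357.
m = m₁·m₂ = (+0.1579)(-1.357) = -0.214.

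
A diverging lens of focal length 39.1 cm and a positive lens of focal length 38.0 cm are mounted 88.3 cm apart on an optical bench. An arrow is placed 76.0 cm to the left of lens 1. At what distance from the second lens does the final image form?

57.0 cm

Lens 1 is diverging, so f₁ = −39.1 cm.
Lens 1: 1/d_i1 = 1/f₁ − 1/d_o1 = 1/(-39.1) − 1/(76.0) = -0.03873, so d_i1 = -25.82 cm.
The intermediate image is 25.82 cm to the left of lens 1 (virtual), which is 88.3 − (-25.82) = 114.1 cm to the left of lens 2, so d_o2 = +114.1 cm.
Lens 2: 1/d_i2 = 1/f₂ − 1/d_o2 = 1/(38.0) − 1/(114.1) = 0.01755, so d_i2 = 57.0 cm.
The final image is real, 57.0 cm to the right of lens 2 (overall magnification ≈ -0.17).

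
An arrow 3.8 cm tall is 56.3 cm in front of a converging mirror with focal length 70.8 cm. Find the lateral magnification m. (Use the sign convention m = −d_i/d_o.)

1/d_i = 1/f − 1/d_o = 1/(70.80) − 1/(56.3) = -0.003638, so d_i = -274.9 cm.
m = −d_i/d_o = −(-274.9)/(56.3) = +4.88.
The image is virtual, upright and enlarged, behind the mirror.

m = +4.88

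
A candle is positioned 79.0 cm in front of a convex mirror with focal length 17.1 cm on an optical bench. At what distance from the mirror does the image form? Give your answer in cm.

14.1 cm

For a convex mirror, f = -17.1 cm.
Mirror equation: 1/q = 1/f − 1/p = 1/(-17.10) − 1/(79.0) = -0.05848 − 0.01266 = -0.07114, so q = -14.1 cm.
The image is virtual, upright and reduced, behind the mirror.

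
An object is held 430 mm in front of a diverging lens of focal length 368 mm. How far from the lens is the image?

For a diverging lens, f = -368 mm.
Lens equation: 1/v = 1/f − 1/u = 1/(-368.0) − 1/(430) = -0.002717 − 0.002326 = -0.005043, so v = -198 mm.
The image is virtual, upright and reduced, on the same side as the object.

198 mm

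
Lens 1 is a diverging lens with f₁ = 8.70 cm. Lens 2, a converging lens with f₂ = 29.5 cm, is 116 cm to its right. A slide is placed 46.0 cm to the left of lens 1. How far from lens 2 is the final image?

Lens 1 is diverging, so f₁ = −8.70 cm.
Lens 1: 1/d_i1 = 1/f₁ − 1/d_o1 = 1/(-8.70) − 1/(46.0) = -0.1367, so d_i1 = -7.316 cm.
The intermediate image is 7.316 cm to the left of lens 1 (virtual), which is 116 − (-7.316) = 123.3 cm to the left of lens 2, so d_o2 = +123.3 cm.
Lens 2: 1/d_i2 = 1/f₂ − 1/d_o2 = 1/(29.5) − 1/(123.3) = 0.02579, so d_i2 = 38.8 cm.
The final image is real, 38.8 cm to the right of lens 2 (overall magnification ≈ -0.050).

38.8 cm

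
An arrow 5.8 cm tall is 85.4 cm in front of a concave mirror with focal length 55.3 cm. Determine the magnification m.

1/d_i = 1/f − 1/d_o = 1/(55.30) − 1/(85.4) = 0.006374, so d_i = 156.9 cm.
m = −d_i/d_o = −(156.9)/(85.4) = -1.84.
The image is real, inverted and enlarged, in front of the mirror.

m = -1.84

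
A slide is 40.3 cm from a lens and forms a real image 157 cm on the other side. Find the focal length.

Real image ⇒ d_i = +157 cm.
1/f = 1/d_o + 1/d_i = 1/(40.3) + 1/(157) = 0.03118, so f = 32.1 cm.
Since f is positive, the lens is converging.

f = 32.1 cm (converging)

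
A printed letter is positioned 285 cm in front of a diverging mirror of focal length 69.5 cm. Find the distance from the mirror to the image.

55.9 cm

For a diverging mirror, f = -69.5 cm.
Mirror equation: 1/d_i = 1/f − 1/d_o = 1/(-69.50) − 1/(285) = -0.01439 − 0.003509 = -0.01790, so d_i = -55.9 cm.
The image is virtual, upright and reduced, behind the mirror.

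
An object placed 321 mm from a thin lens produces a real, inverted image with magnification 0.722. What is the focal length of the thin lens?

m = −d_i/d_o ⇒ d_i = −m·d_o = −(-0.722)·(321) = 231.8 mm.
1/f = 1/d_o + 1/d_i = 1/(321) + 1/(231.8) = 0.007429, so f = 135 mm.
Since f is positive, the thin lens is converging.

f = 135 mm (converging)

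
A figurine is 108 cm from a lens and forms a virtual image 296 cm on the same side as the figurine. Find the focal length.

f = 170 cm (converging)

Virtual image ⇒ d_i = −296 cm.
1/f = 1/d_o + 1/d_i = 1/(108) + 1/(-296) = 0.005881, so f = 170 cm.
Since f is positive, the lens is converging.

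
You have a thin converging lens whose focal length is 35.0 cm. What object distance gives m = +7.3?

30.2 cm

m = −d_i/d_o ⇒ d_i = −m·d_o.
1/f = 1/d_o + 1/d_i = 1/d_o − 1/(m·d_o) = (1 − 1/m)/d_o, so d_o = f(1 − 1/m) = (35.00)(1 − 1/(+7.3)) = 30.2 cm.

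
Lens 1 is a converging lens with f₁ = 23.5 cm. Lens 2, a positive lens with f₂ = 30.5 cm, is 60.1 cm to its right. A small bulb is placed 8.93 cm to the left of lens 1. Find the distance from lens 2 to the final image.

51.6 cm

Lens 1: 1/d_i1 = 1/f₁ − 1/d_o1 = 1/(23.5) − 1/(8.93) = -0.06943, so d_i1 = -14.40 cm.
The intermediate image is 14.40 cm to the left of lens 1 (virtual), which is 60.1 − (-14.40) = 74.50 cm to the left of lens 2, so d_o2 = +74.50 cm.
Lens 2: 1/d_i2 = 1/f₂ − 1/d_o2 = 1/(30.5) − 1/(74.50) = 0.01936, so d_i2 = 51.6 cm.
The final image is real, 51.6 cm to the right of lens 2 (overall magnification ≈ -1.1).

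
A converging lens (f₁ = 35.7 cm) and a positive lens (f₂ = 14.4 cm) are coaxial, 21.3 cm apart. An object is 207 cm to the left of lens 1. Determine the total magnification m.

Lens 1: 1/d_i1 = 1/(35.7) − 1/(207) = 0.02318, so d_i1 = 43.14 cm; m₁ = −d_i1/d_o1 = -0.2084.
d_o2 = 21.3 − (43.14) = -21.84 cm (virtual object).
Lens 2: 1/d_i2 = 1/(14.4) − 1/(-21.84) = 0.1152, so d_i2 = 8.678 cm; m₂ = −d_i2/d_o2 = +0.3974.
m = m₁·m₂ = (-0.2084)(+0.3974) = -0.0828.

m = -0.0828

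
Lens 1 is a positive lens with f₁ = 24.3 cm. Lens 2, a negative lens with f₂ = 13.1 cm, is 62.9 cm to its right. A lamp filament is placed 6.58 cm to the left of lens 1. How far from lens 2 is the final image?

Lens 1: 1/d_i1 = 1/f₁ − 1/d_o1 = 1/(24.3) − 1/(6.58) = -0.1108, so d_i1 = -9.023 cm.
The intermediate image is 9.023 cm to the left of lens 1 (virtual), which is 62.9 − (-9.023) = 71.92 cm to the left of lens 2, so d_o2 = +71.92 cm.
Lens 2 is diverging, so f₂ = −13.1 cm.
Lens 2: 1/d_i2 = 1/f₂ − 1/d_o2 = 1/(-13.1) − 1/(71.92) = -0.09024, so d_i2 = -11.1 cm.
The final image is virtual, 11.1 cm to the left of lens 2 (overall magnification ≈ 0.21).

11.1 cm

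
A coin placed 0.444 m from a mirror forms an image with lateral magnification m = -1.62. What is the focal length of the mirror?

f = 0.275 m (concave)

m = −d_i/d_o ⇒ d_i = −m·d_o = −(-1.62)·(0.444) = 0.7193 m.
1/f = 1/d_o + 1/d_i = 1/(0.444) + 1/(0.7193) = 3.642, so f = 0.275 m.
Since f is positive, the mirror is concave.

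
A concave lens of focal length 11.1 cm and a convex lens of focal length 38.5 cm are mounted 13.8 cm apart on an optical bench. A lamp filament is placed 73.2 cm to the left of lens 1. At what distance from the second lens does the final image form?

59.9 cm

Lens 1 is diverging, so f₁ = −11.1 cm.
Lens 1: 1/d_i1 = 1/f₁ − 1/d_o1 = 1/(-11.1) − 1/(73.2) = -0.1038, so d_i1 = -9.638 cm.
The intermediate image is 9.638 cm to the left of lens 1 (virtual), which is 13.8 − (-9.638) = 23.44 cm to the left of lens 2, so d_o2 = +23.44 cm.
Lens 2: 1/d_i2 = 1/f₂ − 1/d_o2 = 1/(38.5) − 1/(23.44) = -0.01669, so d_i2 = -59.9 cm.
The final image is virtual, 59.9 cm to the left of lens 2 (overall magnification ≈ 0.34).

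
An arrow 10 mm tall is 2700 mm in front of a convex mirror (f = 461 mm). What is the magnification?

For a convex mirror, f = -461 mm.
1/d_i = 1/f − 1/d_o = 1/(-461.0) − 1/(2700) = -0.002540, so d_i = -393.8 mm.
m = −d_i/d_o = −(-393.8)/(2700) = +0.146.
The image is virtual, upright and reduced, behind the mirror.

m = +0.146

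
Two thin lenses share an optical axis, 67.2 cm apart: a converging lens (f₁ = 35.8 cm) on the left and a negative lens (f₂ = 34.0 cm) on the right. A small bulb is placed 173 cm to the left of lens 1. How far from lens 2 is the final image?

13.4 cm

Lens 1: 1/d_i1 = 1/f₁ − 1/d_o1 = 1/(35.8) − 1/(173) = 0.02215, so d_i1 = 45.14 cm.
The intermediate image is 45.14 cm to the right of lens 1, which is 67.2 − (45.14) = 22.06 cm to the left of lens 2, so d_o2 = +22.06 cm.
Lens 2 is diverging, so f₂ = −34.0 cm.
Lens 2: 1/d_i2 = 1/f₂ − 1/d_o2 = 1/(-34.0) − 1/(22.06) = -0.07474, so d_i2 = -13.4 cm.
The final image is virtual, 13.4 cm to the left of lens 2 (overall magnification ≈ -0.16).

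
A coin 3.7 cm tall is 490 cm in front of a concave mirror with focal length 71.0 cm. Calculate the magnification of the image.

m = -0.169

1/d_i = 1/f − 1/d_o = 1/(71.00) − 1/(490) = 0.01204, so d_i = 83.03 cm.
m = −d_i/d_o = −(83.03)/(490) = -0.169.
The image is real, inverted and reduced, in front of the mirror.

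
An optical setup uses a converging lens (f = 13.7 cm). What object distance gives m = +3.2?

9.42 cm

m = −d_i/d_o ⇒ d_i = −m·d_o.
1/f = 1/d_o + 1/d_i = 1/d_o − 1/(m·d_o) = (1 − 1/m)/d_o, so d_o = f(1 − 1/m) = (13.70)(1 − 1/(+3.2)) = 9.42 cm.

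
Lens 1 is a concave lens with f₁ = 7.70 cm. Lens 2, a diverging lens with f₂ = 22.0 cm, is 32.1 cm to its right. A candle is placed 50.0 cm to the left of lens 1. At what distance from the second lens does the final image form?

Lens 1 is diverging, so f₁ = −7.70 cm.
Lens 1: 1/d_i1 = 1/f₁ − 1/d_o1 = 1/(-7.70) − 1/(50.0) = -0.1499, so d_i1 = -6.672 cm.
The intermediate image is 6.672 cm to the left of lens 1 (virtual), which is 32.1 − (-6.672) = 38.77 cm to the left of lens 2, so d_o2 = +38.77 cm.
Lens 2 is diverging, so f₂ = −22.0 cm.
Lens 2: 1/d_i2 = 1/f₂ − 1/d_o2 = 1/(-22.0) − 1/(38.77) = -0.07125, so d_i2 = -14.0 cm.
The final image is virtual, 14.0 cm to the left of lens 2 (overall magnification ≈ 0.048).

14.0 cm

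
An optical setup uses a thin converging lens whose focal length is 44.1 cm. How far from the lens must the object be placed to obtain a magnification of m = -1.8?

68.6 cm

m = −d_i/d_o ⇒ d_i = −m·d_o.
1/f = 1/d_o + 1/d_i = 1/d_o − 1/(m·d_o) = (1 − 1/m)/d_o, so d_o = f(1 − 1/m) = (44.10)(1 − 1/(-1.8)) = 68.6 cm.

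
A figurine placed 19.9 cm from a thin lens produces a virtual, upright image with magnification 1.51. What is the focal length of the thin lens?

m = −d_i/d_o ⇒ d_i = −m·d_o = −(+1.51)·(19.9) = -30.05 cm.
1/f = 1/d_o + 1/d_i = 1/(19.9) + 1/(-30.05) = 0.01697, so f = 58.9 cm.
Since f is positive, the thin lens is converging.

f = 58.9 cm (converging)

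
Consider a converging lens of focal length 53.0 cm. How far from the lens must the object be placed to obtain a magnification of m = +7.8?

m = −d_i/d_o ⇒ d_i = −m·d_o.
1/f = 1/d_o + 1/d_i = 1/d_o − 1/(m·d_o) = (1 − 1/m)/d_o, so d_o = f(1 − 1/m) = (53.00)(1 − 1/(+7.8)) = 46.2 cm.

46.2 cm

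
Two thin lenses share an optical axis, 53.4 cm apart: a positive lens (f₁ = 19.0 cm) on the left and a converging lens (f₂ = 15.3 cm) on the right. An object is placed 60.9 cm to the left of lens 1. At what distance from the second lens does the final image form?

37.6 cm

Lens 1: 1/d_i1 = 1/f₁ − 1/d_o1 = 1/(19.0) − 1/(60.9) = 0.03621, so d_i1 = 27.62 cm.
The intermediate image is 27.62 cm to the right of lens 1, which is 53.4 − (27.62) = 25.78 cm to the left of lens 2, so d_o2 = +25.78 cm.
Lens 2: 1/d_i2 = 1/f₂ − 1/d_o2 = 1/(15.3) − 1/(25.78) = 0.02657, so d_i2 = 37.6 cm.
The final image is real, 37.6 cm to the right of lens 2 (overall magnification ≈ 0.66).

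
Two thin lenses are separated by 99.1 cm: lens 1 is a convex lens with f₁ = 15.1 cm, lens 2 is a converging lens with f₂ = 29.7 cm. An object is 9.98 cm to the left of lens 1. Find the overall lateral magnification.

m = -0.886

Lens 1: 1/d_i1 = 1/(15.1) − 1/(9.98) = -0.03398, so d_i1 = -29.43 cm; m₁ = −d_i1/d_o1 = +2.949.
d_o2 = 99.1 − (-29.43) = 128.5 cm.
Lens 2: 1/d_i2 = 1/(29.7) − 1/(128.5) = 0.02589, so d_i2 = 38.63 cm; m₂ = −d_i2/d_o2 = -0.3006.
m = m₁·m₂ = (+2.949)(-0.3006) = -0.886.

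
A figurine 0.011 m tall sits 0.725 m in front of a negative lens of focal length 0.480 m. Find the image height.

0.00438 m

For a negative lens, f = -0.480 m.
1/d_i = 1/f − 1/d_o = 1/(-0.4800) − 1/(0.725) = -3.463, so d_i = -0.2888 m.
m = −d_i/d_o = +0.3983.
|h_i| = |m|·h_o = 0.3983 × 0.011 = 0.00438 m. The image is virtual, upright and reduced, on the same side as the object.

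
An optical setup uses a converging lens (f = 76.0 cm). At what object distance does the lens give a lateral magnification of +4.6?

m = −d_i/d_o ⇒ d_i = −m·d_o.
1/f = 1/d_o + 1/d_i = 1/d_o − 1/(m·d_o) = (1 − 1/m)/d_o, so d_o = f(1 − 1/m) = (76.00)(1 − 1/(+4.6)) = 59.5 cm.

59.5 cm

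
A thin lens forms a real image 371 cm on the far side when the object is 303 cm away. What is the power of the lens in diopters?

d_i = +371 cm.
1/f = 1/d_o + 1/d_i = 1/(303) + 1/(371) = 0.005996 cm⁻¹.
f = 166.8 cm = 1.668 m, so P = 1/f = +0.600 D.

P = +0.600 D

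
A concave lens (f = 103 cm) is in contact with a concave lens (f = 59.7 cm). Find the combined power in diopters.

P₁ = 1/f₁ = 1/(-1.03 m) = -0.9709 D; P₂ = 1/f₂ = 1/(-0.597 m) = -1.675 D.
For thin lenses in contact, P = P₁ + P₂ = (-0.9709) + (-1.675) = -2.65 D.

P = -2.65 D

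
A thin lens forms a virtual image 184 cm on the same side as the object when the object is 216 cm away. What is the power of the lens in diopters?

Virtual image ⇒ d_i = −184 cm.
1/f = 1/d_o + 1/d_i = 1/(216) + 1/(-184) = -0.0008052 cm⁻¹.
f = -1242 cm = -12.42 m, so P = 1/f = -0.0805 D.

P = -0.0805 D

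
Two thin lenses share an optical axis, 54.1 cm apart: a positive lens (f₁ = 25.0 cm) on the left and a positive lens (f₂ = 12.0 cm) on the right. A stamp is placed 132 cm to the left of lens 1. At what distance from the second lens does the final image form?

24.8 cm

Lens 1: 1/d_i1 = 1/f₁ − 1/d_o1 = 1/(25.0) − 1/(132) = 0.03242, so d_i1 = 30.84 cm.
The intermediate image is 30.84 cm to the right of lens 1, which is 54.1 − (30.84) = 23.26 cm to the left of lens 2, so d_o2 = +23.26 cm.
Lens 2: 1/d_i2 = 1/f₂ − 1/d_o2 = 1/(12.0) − 1/(23.26) = 0.04034, so d_i2 = 24.8 cm.
The final image is real, 24.8 cm to the right of lens 2 (overall magnification ≈ 0.25).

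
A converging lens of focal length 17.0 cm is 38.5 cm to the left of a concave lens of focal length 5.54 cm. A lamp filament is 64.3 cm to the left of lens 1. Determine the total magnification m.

m = -0.0951

Lens 1: 1/d_i1 = 1/(17.0) − 1/(64.3) = 0.04327, so d_i1 = 23.11 cm; m₁ = −d_i1/d_o1 = -0.3594.
d_o2 = 38.5 − (23.11) = 15.39 cm.
f₂ = −5.54 cm (diverging).
Lens 2: 1/d_i2 = 1/(-5.54) − 1/(15.39) = -0.2455, so d_i2 = -4.074 cm; m₂ = −d_i2/d_o2 = +0.2647.
m = m₁·m₂ = (-0.3594)(+0.2647) = -0.0951.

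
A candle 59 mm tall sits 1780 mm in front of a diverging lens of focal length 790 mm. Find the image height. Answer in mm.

18.1 mm

For a diverging lens, f = -790 mm.
1/d_i = 1/f − 1/d_o = 1/(-790.0) − 1/(1780) = -0.001828, so d_i = -547.2 mm.
m = −d_i/d_o = +0.3074.
|h_i| = |m|·h_o = 0.3074 × 59 = 18.1 mm. The image is virtual, upright and reduced, on the same side as the object.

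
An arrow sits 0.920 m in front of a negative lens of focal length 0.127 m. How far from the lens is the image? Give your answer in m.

0.112 m

For a negative lens, f = -0.127 m.
Thin-lens equation: 1/v = 1/f − 1/u = 1/(-0.1270) − 1/(0.920) = -7.874 − 1.087 = -8.961, so v = -0.112 m.
The image is virtual, upright and reduced, on the same side as the object.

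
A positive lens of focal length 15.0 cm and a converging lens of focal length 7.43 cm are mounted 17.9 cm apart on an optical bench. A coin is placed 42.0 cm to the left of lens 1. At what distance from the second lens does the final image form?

3.14 cm

Lens 1: 1/d_i1 = 1/f₁ − 1/d_o1 = 1/(15.0) − 1/(42.0) = 0.04286, so d_i1 = 23.33 cm.
The intermediate image is 23.33 cm to the right of lens 1, which lies 5.430 cm to the right of lens 2 — a virtual object — so d_o2 = −5.430 cm.
Lens 2: 1/d_i2 = 1/f₂ − 1/d_o2 = 1/(7.43) − 1/(-5.430) = 0.3188, so d_i2 = 3.14 cm.
The final image is real, 3.14 cm to the right of lens 2 (overall magnification ≈ -0.32).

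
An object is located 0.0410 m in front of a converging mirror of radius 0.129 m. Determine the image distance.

0.113 m

f = R/2 = 0.129/2 = 0.06450 m.
Mirror equation: 1/v = 1/f − 1/u = 1/(0.06450) − 1/(0.0410) = 15.50 − 24.39 = -8.886, so v = -0.113 m.
The image is virtual, upright and enlarged, behind the mirror.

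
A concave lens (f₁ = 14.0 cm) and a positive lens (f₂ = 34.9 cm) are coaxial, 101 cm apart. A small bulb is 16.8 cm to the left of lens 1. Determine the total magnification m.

f₁ = −14.0 cm (diverging).
Lens 1: 1/d_i1 = 1/(-14.0) − 1/(16.8) = -0.1310, so d_i1 = -7.636 cm; m₁ = −d_i1/d_o1 = +0.4545.
d_o2 = 101 − (-7.636) = 108.6 cm.
Lens 2: 1/d_i2 = 1/(34.9) − 1/(108.6) = 0.01945, so d_i2 = 51.43 cm; m₂ = −d_i2/d_o2 = -0.4735.
m = m₁·m₂ = (+0.4545)(-0.4735) = -0.215.

m = -0.215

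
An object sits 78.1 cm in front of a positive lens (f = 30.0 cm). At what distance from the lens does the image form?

Lens equation: 1/q = 1/f − 1/p = 1/(30.00) − 1/(78.1) = 0.03333 − 0.01280 = 0.02053, so q = 48.7 cm.
The image is real, inverted and reduced, on the far side of the lens.

48.7 cm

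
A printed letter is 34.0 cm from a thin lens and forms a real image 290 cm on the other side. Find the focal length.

f = 30.4 cm (converging)

Real image ⇒ d_i = +290 cm.
1/f = 1/d_o + 1/d_i = 1/(34.0) + 1/(290) = 0.03286, so f = 30.4 cm.
Since f is positive, the thin lens is converging.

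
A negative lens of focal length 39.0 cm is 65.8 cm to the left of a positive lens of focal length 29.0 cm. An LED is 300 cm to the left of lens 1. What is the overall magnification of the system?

m = -0.0468

f₁ = −39.0 cm (diverging).
Lens 1: 1/d_i1 = 1/(-39.0) − 1/(300) = -0.02897, so d_i1 = -34.51 cm; m₁ = −d_i1/d_o1 = +0.1150.
d_o2 = 65.8 − (-34.51) = 100.3 cm.
Lens 2: 1/d_i2 = 1/(29.0) − 1/(100.3) = 0.02451, so d_i2 = 40.80 cm; m₂ = −d_i2/d_o2 = -0.4067.
m = m₁·m₂ = (+0.1150)(-0.4067) = -0.0468.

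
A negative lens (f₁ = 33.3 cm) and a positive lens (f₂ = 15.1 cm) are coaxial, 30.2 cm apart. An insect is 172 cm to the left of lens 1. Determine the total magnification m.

f₁ = −33.3 cm (diverging).
Lens 1: 1/d_i1 = 1/(-33.3) − 1/(172) = -0.03584, so d_i1 = -27.90 cm; m₁ = −d_i1/d_o1 = +0.1622.
d_o2 = 30.2 − (-27.90) = 58.10 cm.
Lens 2: 1/d_i2 = 1/(15.1) − 1/(58.10) = 0.04901, so d_i2 = 20.40 cm; m₂ = −d_i2/d_o2 = -0.3512.
m = m₁·m₂ = (+0.1622)(-0.3512) = -0.0570.

m = -0.0570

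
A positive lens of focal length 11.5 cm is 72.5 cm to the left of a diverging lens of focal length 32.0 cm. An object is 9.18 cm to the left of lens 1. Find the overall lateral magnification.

Lens 1: 1/d_i1 = 1/(11.5) − 1/(9.18) = -0.02198, so d_i1 = -45.50 cm; m₁ = −d_i1/d_o1 = +4.956.
d_o2 = 72.5 − (-45.50) = 118.0 cm.
f₂ = −32.0 cm (diverging).
Lens 2: 1/d_i2 = 1/(-32.0) − 1/(118.0) = -0.03972, so d_i2 = -25.17 cm; m₂ = −d_i2/d_o2 = +0.2133.
m = m₁·m₂ = (+4.956)(+0.2133) = +1.06.

m = +1.06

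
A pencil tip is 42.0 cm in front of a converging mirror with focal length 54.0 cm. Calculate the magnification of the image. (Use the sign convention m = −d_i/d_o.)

m = +4.50

1/d_i = 1/f − 1/d_o = 1/(54.00) − 1/(42.0) = -0.005291, so d_i = -189.0 cm.
m = −d_i/d_o = −(-189.0)/(42.0) = +4.50.
The image is virtual, upright and enlarged, behind the mirror.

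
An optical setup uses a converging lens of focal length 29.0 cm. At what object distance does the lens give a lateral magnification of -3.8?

m = −d_i/d_o ⇒ d_i = −m·d_o.
1/f = 1/d_o + 1/d_i = 1/d_o − 1/(m·d_o) = (1 − 1/m)/d_o, so d_o = f(1 − 1/m) = (29.00)(1 − 1/(-3.8)) = 36.6 cm.

36.6 cm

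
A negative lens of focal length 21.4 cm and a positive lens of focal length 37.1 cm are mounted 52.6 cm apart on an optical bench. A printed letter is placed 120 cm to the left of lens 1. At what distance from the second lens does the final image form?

Lens 1 is diverging, so f₁ = −21.4 cm.
Lens 1: 1/d_i1 = 1/f₁ − 1/d_o1 = 1/(-21.4) − 1/(120) = -0.05506, so d_i1 = -18.16 cm.
The intermediate image is 18.16 cm to the left of lens 1 (virtual), which is 52.6 − (-18.16) = 70.76 cm to the left of lens 2, so d_o2 = +70.76 cm.
Lens 2: 1/d_i2 = 1/f₂ − 1/d_o2 = 1/(37.1) − 1/(70.76) = 0.01282, so d_i2 = 78.0 cm.
The final image is real, 78.0 cm to the right of lens 2 (overall magnification ≈ -0.17).

78.0 cm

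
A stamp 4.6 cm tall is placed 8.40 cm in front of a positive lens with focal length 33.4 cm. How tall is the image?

6.15 cm

1/d_i = 1/f − 1/d_o = 1/(33.40) − 1/(8.40) = -0.08911, so d_i = -11.22 cm.
m = −d_i/d_o = +1.336.
|h_i| = |m|·h_o = 1.336 × 4.6 = 6.15 cm. The image is virtual, upright and enlarged, on the same side as the object.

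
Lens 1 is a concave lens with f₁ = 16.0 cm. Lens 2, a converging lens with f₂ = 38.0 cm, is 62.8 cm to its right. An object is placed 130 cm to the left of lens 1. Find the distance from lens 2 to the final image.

75.0 cm

Lens 1 is diverging, so f₁ = −16.0 cm.
Lens 1: 1/d_i1 = 1/f₁ − 1/d_o1 = 1/(-16.0) − 1/(130) = -0.07019, so d_i1 = -14.25 cm.
The intermediate image is 14.25 cm to the left of lens 1 (virtual), which is 62.8 − (-14.25) = 77.05 cm to the left of lens 2, so d_o2 = +77.05 cm.
Lens 2: 1/d_i2 = 1/f₂ − 1/d_o2 = 1/(38.0) − 1/(77.05) = 0.01334, so d_i2 = 75.0 cm.
The final image is real, 75.0 cm to the right of lens 2 (overall magnification ≈ -0.11).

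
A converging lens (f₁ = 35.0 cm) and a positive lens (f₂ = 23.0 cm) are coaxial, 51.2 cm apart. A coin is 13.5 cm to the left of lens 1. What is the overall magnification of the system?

Lens 1: 1/d_i1 = 1/(35.0) − 1/(13.5) = -0.04550, so d_i1 = -21.98 cm; m₁ = −d_i1/d_o1 = +1.628.
d_o2 = 51.2 − (-21.98) = 73.18 cm.
Lens 2: 1/d_i2 = 1/(23.0) − 1/(73.18) = 0.02981, so d_i2 = 33.54 cm; m₂ = −d_i2/d_o2 = -0.4583.
m = m₁·m₂ = (+1.628)(-0.4583) = -0.746.

m = -0.746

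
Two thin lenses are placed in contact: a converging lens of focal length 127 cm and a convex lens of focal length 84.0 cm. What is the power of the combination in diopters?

P = +1.98 D

P₁ = 1/f₁ = 1/(1.27 m) = +0.7874 D; P₂ = 1/f₂ = 1/(0.840 m) = +1.190 D.
For thin lenses in contact, P = P₁ + P₂ = (+0.7874) + (+1.190) = +1.98 D.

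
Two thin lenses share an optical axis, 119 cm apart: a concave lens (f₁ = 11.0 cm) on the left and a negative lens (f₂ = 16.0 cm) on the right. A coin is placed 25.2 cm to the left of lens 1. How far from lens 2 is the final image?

Lens 1 is diverging, so f₁ = −11.0 cm.
Lens 1: 1/d_i1 = 1/f₁ − 1/d_o1 = 1/(-11.0) − 1/(25.2) = -0.1306, so d_i1 = -7.657 cm.
The intermediate image is 7.657 cm to the left of lens 1 (virtual), which is 119 − (-7.657) = 126.7 cm to the left of lens 2, so d_o2 = +126.7 cm.
Lens 2 is diverging, so f₂ = −16.0 cm.
Lens 2: 1/d_i2 = 1/f₂ − 1/d_o2 = 1/(-16.0) − 1/(126.7) = -0.07039, so d_i2 = -14.2 cm.
The final image is virtual, 14.2 cm to the left of lens 2 (overall magnification ≈ 0.034).

14.2 cm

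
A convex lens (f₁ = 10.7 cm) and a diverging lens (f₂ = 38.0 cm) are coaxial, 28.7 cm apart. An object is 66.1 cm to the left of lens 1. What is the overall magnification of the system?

Lens 1: 1/d_i1 = 1/(10.7) − 1/(66.1) = 0.07833, so d_i1 = 12.77 cm; m₁ = −d_i1/d_o1 = -0.1932.
d_o2 = 28.7 − (12.77) = 15.93 cm.
f₂ = −38.0 cm (diverging).
Lens 2: 1/d_i2 = 1/(-38.0) − 1/(15.93) = -0.08909, so d_i2 = -11.22 cm; m₂ = −d_i2/d_o2 = +0.7046.
m = m₁·m₂ = (-0.1932)(+0.7046) = -0.136.

m = -0.136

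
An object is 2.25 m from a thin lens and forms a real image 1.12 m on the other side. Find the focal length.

f = 0.748 m (converging)

Real image ⇒ d_i = +1.12 m.
1/f = 1/d_o + 1/d_i = 1/(2.25) + 1/(1.12) = 1.337, so f = 0.748 m.
Since f is positive, the thin lens is converging.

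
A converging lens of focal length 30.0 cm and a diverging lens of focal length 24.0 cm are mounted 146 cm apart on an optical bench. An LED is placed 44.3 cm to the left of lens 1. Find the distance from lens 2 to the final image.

16.5 cm

Lens 1: 1/d_i1 = 1/f₁ − 1/d_o1 = 1/(30.0) − 1/(44.3) = 0.01076, so d_i1 = 92.94 cm.
The intermediate image is 92.94 cm to the right of lens 1, which is 146 − (92.94) = 53.06 cm to the left of lens 2, so d_o2 = +53.06 cm.
Lens 2 is diverging, so f₂ = −24.0 cm.
Lens 2: 1/d_i2 = 1/f₂ − 1/d_o2 = 1/(-24.0) − 1/(53.06) = -0.06051, so d_i2 = -16.5 cm.
The final image is virtual, 16.5 cm to the left of lens 2 (overall magnification ≈ -0.65).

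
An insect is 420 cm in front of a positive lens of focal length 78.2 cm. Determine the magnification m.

m = -0.229

1/d_i = 1/f − 1/d_o = 1/(78.20) − 1/(420) = 0.01041, so d_i = 96.09 cm.
m = −d_i/d_o = −(96.09)/(420) = -0.229.
The image is real, inverted and reduced, on the far side of the lens.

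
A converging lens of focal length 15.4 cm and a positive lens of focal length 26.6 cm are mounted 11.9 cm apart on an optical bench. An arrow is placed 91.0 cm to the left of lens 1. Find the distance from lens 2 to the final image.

Lens 1: 1/d_i1 = 1/f₁ − 1/d_o1 = 1/(15.4) − 1/(91.0) = 0.05395, so d_i1 = 18.54 cm.
The intermediate image is 18.54 cm to the right of lens 1, which lies 6.640 cm to the right of lens 2 — a virtual object — so d_o2 = −6.640 cm.
Lens 2: 1/d_i2 = 1/f₂ − 1/d_o2 = 1/(26.6) − 1/(-6.640) = 0.1882, so d_i2 = 5.31 cm.
The final image is real, 5.31 cm to the right of lens 2 (overall magnification ≈ -0.16).

5.31 cm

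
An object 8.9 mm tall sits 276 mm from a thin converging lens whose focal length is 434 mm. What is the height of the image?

1/d_i = 1/f − 1/d_o = 1/(434.0) − 1/(276) = -0.001319, so d_i = -758.1 mm.
m = −d_i/d_o = +2.747.
|h_i| = |m|·h_o = 2.747 × 8.9 = 24.4 mm. The image is virtual, upright and enlarged, on the same side as the object.

24.4 mm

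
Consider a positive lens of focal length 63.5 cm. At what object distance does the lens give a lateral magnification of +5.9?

52.7 cm

m = −d_i/d_o ⇒ d_i = −m·d_o.
1/f = 1/d_o + 1/d_i = 1/d_o − 1/(m·d_o) = (1 − 1/m)/d_o, so d_o = f(1 − 1/m) = (63.50)(1 − 1/(+5.9)) = 52.7 cm.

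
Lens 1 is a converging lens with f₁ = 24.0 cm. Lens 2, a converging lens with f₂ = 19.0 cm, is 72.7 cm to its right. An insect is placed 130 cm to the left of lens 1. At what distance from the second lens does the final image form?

Lens 1: 1/d_i1 = 1/f₁ − 1/d_o1 = 1/(24.0) − 1/(130) = 0.03397, so d_i1 = 29.43 cm.
The intermediate image is 29.43 cm to the right of lens 1, which is 72.7 − (29.43) = 43.27 cm to the left of lens 2, so d_o2 = +43.27 cm.
Lens 2: 1/d_i2 = 1/f₂ − 1/d_o2 = 1/(19.0) − 1/(43.27) = 0.02952, so d_i2 = 33.9 cm.
The final image is real, 33.9 cm to the right of lens 2 (overall magnification ≈ 0.18).

33.9 cm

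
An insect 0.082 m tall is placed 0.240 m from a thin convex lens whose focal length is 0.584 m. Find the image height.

0.139 m

1/d_i = 1/f − 1/d_o = 1/(0.5840) − 1/(0.240) = -2.454, so d_i = -0.4074 m.
m = −d_i/d_o = +1.698.
|h_i| = |m|·h_o = 1.698 × 0.082 = 0.139 m. The image is virtual, upright and enlarged, on the same side as the object.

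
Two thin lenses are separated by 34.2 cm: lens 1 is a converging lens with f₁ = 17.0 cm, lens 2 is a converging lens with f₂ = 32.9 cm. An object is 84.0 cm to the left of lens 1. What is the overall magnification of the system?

m = -0.417

Lens 1: 1/d_i1 = 1/(17.0) − 1/(84.0) = 0.04692, so d_i1 = 21.31 cm; m₁ = −d_i1/d_o1 = -0.2537.
d_o2 = 34.2 − (21.31) = 12.89 cm.
Lens 2: 1/d_i2 = 1/(32.9) − 1/(12.89) = -0.04718, so d_i2 = -21.19 cm; m₂ = −d_i2/d_o2 = +1.644.
m = m₁·m₂ = (-0.2537)(+1.644) = -0.417.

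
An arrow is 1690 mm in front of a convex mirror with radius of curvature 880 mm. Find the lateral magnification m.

f = R/2 = 880/2 = 440.0 mm; for a convex mirror, f = -440.0 mm.
1/d_i = 1/f − 1/d_o = 1/(-440.0) − 1/(1690) = -0.002864, so d_i = -349.1 mm.
m = −d_i/d_o = −(-349.1)/(1690) = +0.207.
The image is virtual, upright and reduced, behind the mirror.

m = +0.207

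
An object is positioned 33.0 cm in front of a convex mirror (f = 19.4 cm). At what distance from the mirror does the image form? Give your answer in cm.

12.2 cm

For a convex mirror, f = -19.4 cm.
Mirror equation: 1/q = 1/f − 1/p = 1/(-19.40) − 1/(33.0) = -0.05155 − 0.03030 = -0.08185, so q = -12.2 cm.
The image is virtual, upright and reduced, behind the mirror.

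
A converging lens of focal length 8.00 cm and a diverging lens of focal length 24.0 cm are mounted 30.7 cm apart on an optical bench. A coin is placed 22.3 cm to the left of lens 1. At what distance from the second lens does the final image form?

10.4 cm

Lens 1: 1/d_i1 = 1/f₁ − 1/d_o1 = 1/(8.00) − 1/(22.3) = 0.08016, so d_i1 = 12.48 cm.
The intermediate image is 12.48 cm to the right of lens 1, which is 30.7 − (12.48) = 18.22 cm to the left of lens 2, so d_o2 = +18.22 cm.
Lens 2 is diverging, so f₂ = −24.0 cm.
Lens 2: 1/d_i2 = 1/f₂ − 1/d_o2 = 1/(-24.0) − 1/(18.22) = -0.09655, so d_i2 = -10.4 cm.
The final image is virtual, 10.4 cm to the left of lens 2 (overall magnification ≈ -0.32).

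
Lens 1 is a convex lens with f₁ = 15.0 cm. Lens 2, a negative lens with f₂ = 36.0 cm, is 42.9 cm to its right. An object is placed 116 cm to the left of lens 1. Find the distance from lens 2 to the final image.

Lens 1: 1/d_i1 = 1/f₁ − 1/d_o1 = 1/(15.0) − 1/(116) = 0.05805, so d_i1 = 17.23 cm.
The intermediate image is 17.23 cm to the right of lens 1, which is 42.9 − (17.23) = 25.67 cm to the left of lens 2, so d_o2 = +25.67 cm.
Lens 2 is diverging, so f₂ = −36.0 cm.
Lens 2: 1/d_i2 = 1/f₂ − 1/d_o2 = 1/(-36.0) − 1/(25.67) = -0.06673, so d_i2 = -15.0 cm.
The final image is virtual, 15.0 cm to the left of lens 2 (overall magnification ≈ -0.087).

15.0 cm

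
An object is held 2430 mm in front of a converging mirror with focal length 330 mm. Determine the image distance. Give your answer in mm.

382 mm

Mirror equation: 1/d_i = 1/f − 1/d_o = 1/(330.0) − 1/(2430) = 0.003030 − 0.0004115 = 0.002619, so d_i = 382 mm.
The image is real, inverted and reduced, in front of the mirror.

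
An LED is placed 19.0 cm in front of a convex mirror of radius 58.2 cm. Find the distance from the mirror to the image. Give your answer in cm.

f = R/2 = 58.2/2 = 29.10 cm; for a convex mirror, f = -29.10 cm.
Mirror equation: 1/q = 1/f − 1/p = 1/(-29.10) − 1/(19.0) = -0.03436 − 0.05263 = -0.08700, so q = -11.5 cm.
The image is virtual, upright and reduced, behind the mirror.

11.5 cm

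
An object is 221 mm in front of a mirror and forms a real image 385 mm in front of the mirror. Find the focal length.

Real image ⇒ d_i = +385 mm.
1/f = 1/d_o + 1/d_i = 1/(221) + 1/(385) = 0.007122, so f = 140 mm.
Since f is positive, the mirror is concave.

f = 140 mm (concave)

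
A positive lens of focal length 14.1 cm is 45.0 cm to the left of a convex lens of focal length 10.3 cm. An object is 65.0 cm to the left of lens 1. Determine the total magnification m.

m = +0.171

Lens 1: 1/d_i1 = 1/(14.1) − 1/(65.0) = 0.05554, so d_i1 = 18.01 cm; m₁ = −d_i1/d_o1 = -0.2771.
d_o2 = 45.0 − (18.01) = 26.99 cm.
Lens 2: 1/d_i2 = 1/(10.3) − 1/(26.99) = 0.06004, so d_i2 = 16.66 cm; m₂ = −d_i2/d_o2 = -0.6171.
m = m₁·m₂ = (-0.2771)(-0.6171) = +0.171.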